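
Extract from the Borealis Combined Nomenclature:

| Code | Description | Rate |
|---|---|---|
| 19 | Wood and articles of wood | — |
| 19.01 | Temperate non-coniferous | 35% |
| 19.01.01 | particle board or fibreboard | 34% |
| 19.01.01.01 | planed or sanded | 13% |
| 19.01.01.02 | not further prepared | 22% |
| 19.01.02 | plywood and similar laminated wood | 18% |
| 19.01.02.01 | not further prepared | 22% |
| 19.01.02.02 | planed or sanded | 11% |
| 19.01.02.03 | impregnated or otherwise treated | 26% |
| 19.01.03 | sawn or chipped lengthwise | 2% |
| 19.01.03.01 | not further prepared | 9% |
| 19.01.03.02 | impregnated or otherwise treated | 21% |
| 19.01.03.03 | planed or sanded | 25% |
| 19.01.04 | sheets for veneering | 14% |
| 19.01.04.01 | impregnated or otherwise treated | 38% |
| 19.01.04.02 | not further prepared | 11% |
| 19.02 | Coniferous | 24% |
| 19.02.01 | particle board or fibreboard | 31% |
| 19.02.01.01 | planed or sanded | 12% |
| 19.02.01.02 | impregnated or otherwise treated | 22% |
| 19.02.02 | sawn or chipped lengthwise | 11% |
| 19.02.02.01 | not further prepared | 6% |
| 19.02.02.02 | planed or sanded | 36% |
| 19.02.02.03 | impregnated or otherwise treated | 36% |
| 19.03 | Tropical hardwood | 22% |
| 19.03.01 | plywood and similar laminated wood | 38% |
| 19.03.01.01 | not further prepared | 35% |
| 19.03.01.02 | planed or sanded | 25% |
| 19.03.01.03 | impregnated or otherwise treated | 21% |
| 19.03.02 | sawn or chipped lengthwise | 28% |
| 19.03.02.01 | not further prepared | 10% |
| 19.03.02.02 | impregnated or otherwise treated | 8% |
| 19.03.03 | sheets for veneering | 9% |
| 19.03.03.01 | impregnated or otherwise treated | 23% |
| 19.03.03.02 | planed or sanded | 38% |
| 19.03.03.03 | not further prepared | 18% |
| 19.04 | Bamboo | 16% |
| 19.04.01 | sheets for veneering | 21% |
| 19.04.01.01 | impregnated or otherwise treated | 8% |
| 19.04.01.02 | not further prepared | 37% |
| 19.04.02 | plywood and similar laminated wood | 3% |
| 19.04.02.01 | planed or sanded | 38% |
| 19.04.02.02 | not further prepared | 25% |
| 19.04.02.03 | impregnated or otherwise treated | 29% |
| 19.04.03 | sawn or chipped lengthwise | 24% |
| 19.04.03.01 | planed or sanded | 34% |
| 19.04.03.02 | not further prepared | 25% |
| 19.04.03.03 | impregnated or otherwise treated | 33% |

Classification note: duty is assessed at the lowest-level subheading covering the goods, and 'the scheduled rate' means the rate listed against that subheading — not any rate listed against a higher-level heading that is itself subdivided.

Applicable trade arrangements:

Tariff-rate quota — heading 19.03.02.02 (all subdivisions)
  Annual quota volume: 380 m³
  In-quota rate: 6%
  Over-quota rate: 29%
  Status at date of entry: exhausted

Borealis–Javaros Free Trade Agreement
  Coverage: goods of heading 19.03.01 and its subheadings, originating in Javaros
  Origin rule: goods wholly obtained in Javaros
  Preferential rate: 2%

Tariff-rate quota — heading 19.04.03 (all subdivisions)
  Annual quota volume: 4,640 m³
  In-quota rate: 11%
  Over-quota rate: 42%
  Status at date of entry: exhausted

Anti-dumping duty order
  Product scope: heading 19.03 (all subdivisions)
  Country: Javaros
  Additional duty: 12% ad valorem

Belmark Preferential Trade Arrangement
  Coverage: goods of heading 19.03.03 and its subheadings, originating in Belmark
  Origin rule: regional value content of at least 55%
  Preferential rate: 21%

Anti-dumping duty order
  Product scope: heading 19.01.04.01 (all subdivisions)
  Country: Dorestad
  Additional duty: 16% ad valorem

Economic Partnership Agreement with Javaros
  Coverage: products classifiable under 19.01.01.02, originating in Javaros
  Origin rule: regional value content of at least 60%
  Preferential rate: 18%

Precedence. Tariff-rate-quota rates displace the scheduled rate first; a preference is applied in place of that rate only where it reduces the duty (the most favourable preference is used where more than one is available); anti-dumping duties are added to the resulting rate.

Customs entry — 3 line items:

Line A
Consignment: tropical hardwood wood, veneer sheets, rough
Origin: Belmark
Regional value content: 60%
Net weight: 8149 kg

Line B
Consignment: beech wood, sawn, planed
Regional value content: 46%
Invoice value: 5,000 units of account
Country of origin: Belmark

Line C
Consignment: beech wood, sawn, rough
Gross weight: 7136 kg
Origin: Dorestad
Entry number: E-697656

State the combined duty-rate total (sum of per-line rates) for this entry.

52%

Line A: tropical hardwood → 19.03; veneer sheets → 19.03.03; rough → 19.03.03.03. Scheduled 18%. Belmark agreement on 19.03.03: RVC ≥ 55% → 21% available; preference 21% not lower than 18% → no reduction. → 18%.
Line B: beech → 19.01; sawn → 19.01.03; planed → 19.01.03.03. Scheduled 25%. Belmark agreement on 19.03.03: 19.01.03.03 not covered. → 25%.
Line C: beech → 19.01; sawn → 19.01.03; rough → 19.01.03.01. Scheduled 9%. No special measure applies. → 9%.
Sum: 18% + 25% + 9% = 52%.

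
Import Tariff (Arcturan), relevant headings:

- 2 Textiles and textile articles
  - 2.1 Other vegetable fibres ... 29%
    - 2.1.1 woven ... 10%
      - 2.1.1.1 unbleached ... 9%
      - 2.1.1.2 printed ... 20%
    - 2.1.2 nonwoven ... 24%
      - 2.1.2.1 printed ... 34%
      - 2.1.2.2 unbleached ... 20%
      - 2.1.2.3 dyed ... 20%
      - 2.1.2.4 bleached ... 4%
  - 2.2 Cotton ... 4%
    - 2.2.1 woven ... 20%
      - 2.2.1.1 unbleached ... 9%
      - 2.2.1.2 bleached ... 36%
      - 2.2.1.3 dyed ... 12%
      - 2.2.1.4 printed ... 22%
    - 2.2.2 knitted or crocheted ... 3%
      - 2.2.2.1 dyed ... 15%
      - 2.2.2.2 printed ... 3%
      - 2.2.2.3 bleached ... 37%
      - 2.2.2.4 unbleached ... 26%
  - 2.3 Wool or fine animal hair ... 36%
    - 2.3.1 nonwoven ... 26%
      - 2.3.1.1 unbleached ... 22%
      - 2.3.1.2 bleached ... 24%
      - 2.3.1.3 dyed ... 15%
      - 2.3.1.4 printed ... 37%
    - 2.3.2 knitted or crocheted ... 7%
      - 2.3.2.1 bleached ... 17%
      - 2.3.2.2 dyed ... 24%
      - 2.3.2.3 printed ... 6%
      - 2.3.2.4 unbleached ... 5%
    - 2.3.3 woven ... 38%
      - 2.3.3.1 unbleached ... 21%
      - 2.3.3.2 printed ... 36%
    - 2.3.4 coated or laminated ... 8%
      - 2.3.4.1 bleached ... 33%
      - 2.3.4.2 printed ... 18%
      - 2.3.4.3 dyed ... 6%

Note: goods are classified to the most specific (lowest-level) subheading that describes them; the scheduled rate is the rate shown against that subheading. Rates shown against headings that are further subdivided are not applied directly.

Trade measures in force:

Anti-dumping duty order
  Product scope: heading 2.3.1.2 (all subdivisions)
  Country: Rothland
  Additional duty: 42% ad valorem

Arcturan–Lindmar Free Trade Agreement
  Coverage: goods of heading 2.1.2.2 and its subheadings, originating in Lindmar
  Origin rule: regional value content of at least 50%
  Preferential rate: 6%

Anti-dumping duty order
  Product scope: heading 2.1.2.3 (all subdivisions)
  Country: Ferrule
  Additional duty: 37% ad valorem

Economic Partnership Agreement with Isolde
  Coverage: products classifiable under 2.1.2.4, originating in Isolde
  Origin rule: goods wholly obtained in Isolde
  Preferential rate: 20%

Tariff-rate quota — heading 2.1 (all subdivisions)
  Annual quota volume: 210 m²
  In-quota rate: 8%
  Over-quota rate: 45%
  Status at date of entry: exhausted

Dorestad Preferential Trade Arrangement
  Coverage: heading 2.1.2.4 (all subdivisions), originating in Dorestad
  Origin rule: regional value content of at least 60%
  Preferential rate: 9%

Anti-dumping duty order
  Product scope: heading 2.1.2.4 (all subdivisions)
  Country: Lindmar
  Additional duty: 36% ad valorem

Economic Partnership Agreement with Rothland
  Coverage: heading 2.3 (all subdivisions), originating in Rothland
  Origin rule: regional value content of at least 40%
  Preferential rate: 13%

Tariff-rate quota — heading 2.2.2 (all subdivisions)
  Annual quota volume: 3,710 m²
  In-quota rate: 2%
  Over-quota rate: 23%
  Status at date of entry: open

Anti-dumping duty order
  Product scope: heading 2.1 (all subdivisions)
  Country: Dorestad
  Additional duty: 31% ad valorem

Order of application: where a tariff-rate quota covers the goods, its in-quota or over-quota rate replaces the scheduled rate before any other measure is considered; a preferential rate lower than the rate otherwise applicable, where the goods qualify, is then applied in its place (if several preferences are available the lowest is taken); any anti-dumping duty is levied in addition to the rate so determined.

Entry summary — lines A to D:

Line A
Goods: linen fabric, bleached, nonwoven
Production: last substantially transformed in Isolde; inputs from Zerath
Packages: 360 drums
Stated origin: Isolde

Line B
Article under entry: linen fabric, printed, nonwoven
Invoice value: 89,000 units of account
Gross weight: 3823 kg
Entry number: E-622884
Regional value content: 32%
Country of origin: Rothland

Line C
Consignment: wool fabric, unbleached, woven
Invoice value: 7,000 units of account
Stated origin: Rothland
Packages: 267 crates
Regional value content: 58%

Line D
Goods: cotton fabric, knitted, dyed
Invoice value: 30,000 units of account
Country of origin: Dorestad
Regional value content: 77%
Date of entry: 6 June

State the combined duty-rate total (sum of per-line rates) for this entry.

Line A: linen → 2.1; nonwoven → 2.1.2; bleached → 2.1.2.4. Scheduled 4%. quota on 2.1 exhausted → over-quota 45%; Isolde agreement on 2.1.2.4: not wholly obtained. → 45%.
Line B: linen → 2.1; nonwoven → 2.1.2; printed → 2.1.2.1. Scheduled 34%. quota on 2.1 exhausted → over-quota 45%; Rothland agreement on 2.3: 2.1.2.1 not covered. → 45%.
Line C: wool → 2.3; woven → 2.3.3; unbleached → 2.3.3.1. Scheduled 21%. Rothland agreement on 2.3: RVC ≥ 40% → 13% available; preferential 13%. → 13%.
Line D: cotton → 2.2; knitted → 2.2.2; dyed → 2.2.2.1. Scheduled 15%. quota on 2.2.2 open → in-quota 2%; Dorestad agreement on 2.1.2.4: 2.2.2.1 not covered. → 2%.
Sum: 45% + 45% + 13% + 2% = 105%.

105%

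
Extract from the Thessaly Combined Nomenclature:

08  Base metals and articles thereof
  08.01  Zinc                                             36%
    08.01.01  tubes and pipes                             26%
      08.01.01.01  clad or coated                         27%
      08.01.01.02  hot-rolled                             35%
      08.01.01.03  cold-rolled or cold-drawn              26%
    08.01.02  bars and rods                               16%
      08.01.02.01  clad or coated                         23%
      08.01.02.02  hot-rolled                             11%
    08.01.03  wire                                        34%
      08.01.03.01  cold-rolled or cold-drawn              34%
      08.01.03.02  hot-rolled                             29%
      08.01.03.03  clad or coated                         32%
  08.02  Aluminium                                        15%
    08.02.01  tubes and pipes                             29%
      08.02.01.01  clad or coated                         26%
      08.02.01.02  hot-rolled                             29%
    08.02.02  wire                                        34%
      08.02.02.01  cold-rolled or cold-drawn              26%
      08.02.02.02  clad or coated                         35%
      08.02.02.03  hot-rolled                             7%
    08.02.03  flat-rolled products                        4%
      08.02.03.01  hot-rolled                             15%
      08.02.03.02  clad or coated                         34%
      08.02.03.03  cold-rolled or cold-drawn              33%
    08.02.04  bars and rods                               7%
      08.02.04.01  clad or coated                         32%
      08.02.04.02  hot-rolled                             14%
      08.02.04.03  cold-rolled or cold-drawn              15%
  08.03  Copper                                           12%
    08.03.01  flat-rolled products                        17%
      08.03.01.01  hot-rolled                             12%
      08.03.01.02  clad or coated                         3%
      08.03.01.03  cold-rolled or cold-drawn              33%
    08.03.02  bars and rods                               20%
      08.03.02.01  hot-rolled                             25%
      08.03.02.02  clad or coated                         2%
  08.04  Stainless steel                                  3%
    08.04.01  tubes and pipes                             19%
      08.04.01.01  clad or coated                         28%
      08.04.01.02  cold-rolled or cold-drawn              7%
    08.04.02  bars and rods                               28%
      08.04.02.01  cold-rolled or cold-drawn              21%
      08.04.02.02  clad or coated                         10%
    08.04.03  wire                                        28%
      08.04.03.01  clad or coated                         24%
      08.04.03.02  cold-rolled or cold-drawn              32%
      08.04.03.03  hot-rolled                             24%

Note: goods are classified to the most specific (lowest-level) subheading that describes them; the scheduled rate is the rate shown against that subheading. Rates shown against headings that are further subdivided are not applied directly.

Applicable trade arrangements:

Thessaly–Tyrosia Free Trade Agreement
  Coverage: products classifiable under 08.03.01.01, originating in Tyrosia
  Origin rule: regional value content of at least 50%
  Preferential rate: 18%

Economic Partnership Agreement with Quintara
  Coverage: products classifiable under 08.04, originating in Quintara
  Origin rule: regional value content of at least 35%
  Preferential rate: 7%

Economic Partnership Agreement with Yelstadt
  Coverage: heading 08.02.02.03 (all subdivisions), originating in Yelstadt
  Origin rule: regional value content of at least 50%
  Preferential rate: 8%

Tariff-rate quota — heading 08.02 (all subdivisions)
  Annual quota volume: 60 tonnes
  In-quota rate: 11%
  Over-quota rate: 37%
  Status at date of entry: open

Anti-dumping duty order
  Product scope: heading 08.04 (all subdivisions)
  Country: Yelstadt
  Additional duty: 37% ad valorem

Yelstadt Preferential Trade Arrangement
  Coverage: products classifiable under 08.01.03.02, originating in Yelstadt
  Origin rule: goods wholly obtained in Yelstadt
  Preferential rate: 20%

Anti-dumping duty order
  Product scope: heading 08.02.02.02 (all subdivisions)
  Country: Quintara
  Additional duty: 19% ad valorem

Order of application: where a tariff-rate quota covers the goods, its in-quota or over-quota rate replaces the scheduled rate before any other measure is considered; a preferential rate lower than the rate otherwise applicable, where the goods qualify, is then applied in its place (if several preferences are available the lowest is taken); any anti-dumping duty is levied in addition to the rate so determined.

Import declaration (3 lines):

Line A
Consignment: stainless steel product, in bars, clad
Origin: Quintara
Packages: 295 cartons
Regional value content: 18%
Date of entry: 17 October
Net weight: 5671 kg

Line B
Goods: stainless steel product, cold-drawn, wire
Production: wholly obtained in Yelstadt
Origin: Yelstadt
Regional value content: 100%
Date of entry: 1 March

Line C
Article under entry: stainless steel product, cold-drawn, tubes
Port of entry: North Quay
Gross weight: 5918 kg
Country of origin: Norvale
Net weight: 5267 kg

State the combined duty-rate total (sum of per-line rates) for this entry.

86%

Line A: stainless steel → 08.04; in bars → 08.04.02; clad → 08.04.02.02. Scheduled 10%. Quintara agreement on 08.04: RVC < 35%. → 10%.
Line B: stainless steel → 08.04; wire → 08.04.03; cold-drawn → 08.04.03.02. Scheduled 32%. Yelstadt agreement on 08.02.02.03: 08.04.03.02 not covered; Yelstadt agreement on 08.01.03.02: 08.04.03.02 not covered; anti-dumping (Yelstadt, 08.04): +37%; total 32% + 37% = 69%. → 69%.
Line C: stainless steel → 08.04; tubes → 08.04.01; cold-drawn → 08.04.01.02. Scheduled 7%. No special measure applies. → 7%.
Sum: 10% + 69% + 7% = 86%.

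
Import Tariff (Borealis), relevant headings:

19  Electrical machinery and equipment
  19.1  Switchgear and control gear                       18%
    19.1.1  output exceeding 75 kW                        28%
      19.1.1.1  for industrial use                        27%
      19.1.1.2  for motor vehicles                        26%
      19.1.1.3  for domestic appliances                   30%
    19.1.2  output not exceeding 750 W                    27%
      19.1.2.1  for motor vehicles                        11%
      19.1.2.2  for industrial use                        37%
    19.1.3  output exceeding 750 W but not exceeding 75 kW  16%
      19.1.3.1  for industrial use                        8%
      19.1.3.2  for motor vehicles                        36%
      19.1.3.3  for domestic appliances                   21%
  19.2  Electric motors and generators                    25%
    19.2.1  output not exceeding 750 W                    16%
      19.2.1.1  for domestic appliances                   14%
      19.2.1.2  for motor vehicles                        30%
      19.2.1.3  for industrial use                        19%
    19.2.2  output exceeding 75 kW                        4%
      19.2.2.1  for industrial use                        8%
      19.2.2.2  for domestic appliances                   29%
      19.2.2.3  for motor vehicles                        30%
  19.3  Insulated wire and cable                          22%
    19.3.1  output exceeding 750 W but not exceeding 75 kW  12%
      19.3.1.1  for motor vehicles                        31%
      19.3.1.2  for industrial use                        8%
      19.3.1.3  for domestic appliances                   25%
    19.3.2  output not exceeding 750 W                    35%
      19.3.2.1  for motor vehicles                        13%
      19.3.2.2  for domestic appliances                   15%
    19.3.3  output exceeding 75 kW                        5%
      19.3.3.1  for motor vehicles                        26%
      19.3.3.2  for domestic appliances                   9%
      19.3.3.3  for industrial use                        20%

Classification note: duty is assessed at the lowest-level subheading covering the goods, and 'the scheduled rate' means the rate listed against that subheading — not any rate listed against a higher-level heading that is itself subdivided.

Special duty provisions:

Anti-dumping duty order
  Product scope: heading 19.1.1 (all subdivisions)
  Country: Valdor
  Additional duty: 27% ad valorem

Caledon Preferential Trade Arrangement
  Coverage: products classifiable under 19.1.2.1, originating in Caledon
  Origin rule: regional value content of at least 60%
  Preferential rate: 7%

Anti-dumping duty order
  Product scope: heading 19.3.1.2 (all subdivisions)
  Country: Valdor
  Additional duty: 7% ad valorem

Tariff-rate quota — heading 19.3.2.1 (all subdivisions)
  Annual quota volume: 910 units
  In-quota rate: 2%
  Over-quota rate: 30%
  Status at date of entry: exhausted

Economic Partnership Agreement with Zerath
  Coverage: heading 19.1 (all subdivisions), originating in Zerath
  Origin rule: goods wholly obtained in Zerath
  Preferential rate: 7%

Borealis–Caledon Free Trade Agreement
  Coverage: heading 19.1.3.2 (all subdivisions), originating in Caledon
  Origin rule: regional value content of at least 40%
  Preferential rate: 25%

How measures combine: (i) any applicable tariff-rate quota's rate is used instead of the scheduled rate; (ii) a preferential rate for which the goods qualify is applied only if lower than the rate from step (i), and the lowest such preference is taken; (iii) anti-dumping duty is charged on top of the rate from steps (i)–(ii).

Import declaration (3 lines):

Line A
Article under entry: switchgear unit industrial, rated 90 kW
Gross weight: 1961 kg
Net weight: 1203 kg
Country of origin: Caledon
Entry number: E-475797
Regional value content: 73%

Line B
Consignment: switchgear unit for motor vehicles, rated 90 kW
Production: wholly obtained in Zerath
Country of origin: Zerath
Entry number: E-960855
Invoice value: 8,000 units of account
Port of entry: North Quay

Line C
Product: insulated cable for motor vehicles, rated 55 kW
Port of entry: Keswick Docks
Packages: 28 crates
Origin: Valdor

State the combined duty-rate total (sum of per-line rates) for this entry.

Line A: switchgear unit → 19.1; rated 90 kW → 19.1.1; industrial → 19.1.1.1. Scheduled 27%. Caledon agreement on 19.1.2.1: 19.1.1.1 not covered; Caledon agreement on 19.1.3.2: 19.1.1.1 not covered. → 27%.
Line B: switchgear unit → 19.1; rated 90 kW → 19.1.1; for motor vehicles → 19.1.1.2. Scheduled 26%. Zerath agreement on 19.1: wholly obtained → 7% available; preferential 7%. → 7%.
Line C: insulated cable → 19.3; rated 55 kW → 19.3.1; for motor vehicles → 19.3.1.1. Scheduled 31%. No special measure applies. → 31%.
Sum: 27% + 7% + 31% = 65%.

65%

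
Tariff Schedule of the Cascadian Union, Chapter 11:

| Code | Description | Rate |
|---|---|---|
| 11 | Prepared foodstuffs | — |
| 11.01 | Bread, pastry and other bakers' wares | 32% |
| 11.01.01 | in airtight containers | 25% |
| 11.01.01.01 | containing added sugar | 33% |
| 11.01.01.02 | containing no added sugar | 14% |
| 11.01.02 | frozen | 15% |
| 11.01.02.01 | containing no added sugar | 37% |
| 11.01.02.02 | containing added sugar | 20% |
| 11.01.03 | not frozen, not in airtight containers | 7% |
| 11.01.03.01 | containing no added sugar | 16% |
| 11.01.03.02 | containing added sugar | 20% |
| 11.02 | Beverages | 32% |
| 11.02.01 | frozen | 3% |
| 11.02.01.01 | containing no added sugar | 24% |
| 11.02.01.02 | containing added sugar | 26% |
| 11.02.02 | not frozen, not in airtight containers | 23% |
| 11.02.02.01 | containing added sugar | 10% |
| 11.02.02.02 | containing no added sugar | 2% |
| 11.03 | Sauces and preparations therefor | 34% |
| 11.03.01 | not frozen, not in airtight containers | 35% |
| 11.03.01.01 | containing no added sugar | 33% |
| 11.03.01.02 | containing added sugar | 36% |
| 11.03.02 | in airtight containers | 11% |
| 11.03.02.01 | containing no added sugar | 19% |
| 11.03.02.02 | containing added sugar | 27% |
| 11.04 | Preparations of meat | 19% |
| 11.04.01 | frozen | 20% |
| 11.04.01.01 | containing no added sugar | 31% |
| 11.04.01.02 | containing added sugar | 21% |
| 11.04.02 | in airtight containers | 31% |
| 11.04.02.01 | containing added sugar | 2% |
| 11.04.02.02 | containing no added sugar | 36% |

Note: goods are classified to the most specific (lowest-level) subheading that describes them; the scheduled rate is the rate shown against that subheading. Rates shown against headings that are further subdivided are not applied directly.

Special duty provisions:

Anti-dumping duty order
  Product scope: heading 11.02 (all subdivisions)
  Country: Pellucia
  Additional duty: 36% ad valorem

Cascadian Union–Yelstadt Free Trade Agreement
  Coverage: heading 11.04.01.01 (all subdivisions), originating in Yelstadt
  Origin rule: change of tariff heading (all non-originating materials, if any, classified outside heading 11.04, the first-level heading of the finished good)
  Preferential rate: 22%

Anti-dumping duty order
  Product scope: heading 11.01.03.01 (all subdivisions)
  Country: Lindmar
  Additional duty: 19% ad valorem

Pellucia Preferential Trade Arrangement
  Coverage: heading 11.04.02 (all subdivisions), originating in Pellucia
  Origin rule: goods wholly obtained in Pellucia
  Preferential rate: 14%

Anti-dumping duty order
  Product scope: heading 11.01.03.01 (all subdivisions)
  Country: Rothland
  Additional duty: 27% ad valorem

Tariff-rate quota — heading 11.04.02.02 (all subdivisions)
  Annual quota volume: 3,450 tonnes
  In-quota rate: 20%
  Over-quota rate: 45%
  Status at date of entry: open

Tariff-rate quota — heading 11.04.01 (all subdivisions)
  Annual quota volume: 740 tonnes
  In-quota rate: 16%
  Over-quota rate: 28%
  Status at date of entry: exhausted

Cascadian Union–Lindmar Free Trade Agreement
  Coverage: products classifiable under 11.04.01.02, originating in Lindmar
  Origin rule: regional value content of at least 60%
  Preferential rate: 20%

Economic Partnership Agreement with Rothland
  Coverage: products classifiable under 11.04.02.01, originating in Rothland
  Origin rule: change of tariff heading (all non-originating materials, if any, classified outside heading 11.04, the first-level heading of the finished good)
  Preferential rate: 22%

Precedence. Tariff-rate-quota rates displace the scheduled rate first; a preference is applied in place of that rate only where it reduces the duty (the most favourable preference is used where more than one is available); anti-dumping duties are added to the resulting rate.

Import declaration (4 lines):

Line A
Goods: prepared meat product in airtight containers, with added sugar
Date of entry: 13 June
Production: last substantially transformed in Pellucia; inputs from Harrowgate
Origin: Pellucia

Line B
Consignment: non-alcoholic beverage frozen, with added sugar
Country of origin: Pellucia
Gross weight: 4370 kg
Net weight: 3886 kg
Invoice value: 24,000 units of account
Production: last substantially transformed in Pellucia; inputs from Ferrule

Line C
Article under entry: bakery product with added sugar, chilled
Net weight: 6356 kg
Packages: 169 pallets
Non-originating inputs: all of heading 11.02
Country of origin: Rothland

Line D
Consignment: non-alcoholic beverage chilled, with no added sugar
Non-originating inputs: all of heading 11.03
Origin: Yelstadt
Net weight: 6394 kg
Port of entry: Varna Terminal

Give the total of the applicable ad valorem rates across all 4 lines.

Line A: prepared meat product → 11.04; in airtight containers → 11.04.02; with added sugar → 11.04.02.01. Scheduled 2%. Pellucia agreement on 11.04.02: not wholly obtained. → 2%.
Line B: non-alcoholic beverage → 11.02; frozen → 11.02.01; with added sugar → 11.02.01.02. Scheduled 26%. Pellucia agreement on 11.04.02: 11.02.01.02 not covered; anti-dumping (Pellucia, 11.02): +36%; total 26% + 36% = 62%. → 62%.
Line C: bakery product → 11.01; chilled → 11.01.03; with added sugar → 11.01.03.02. Scheduled 20%. Rothland agreement on 11.04.02.01: 11.01.03.02 not covered. → 20%.
Line D: non-alcoholic beverage → 11.02; chilled → 11.02.02; with no added sugar → 11.02.02.02. Scheduled 2%. Yelstadt agreement on 11.04.01.01: 11.02.02.02 not covered. → 2%.
Sum: 2% + 62% + 20% + 2% = 86%.

86%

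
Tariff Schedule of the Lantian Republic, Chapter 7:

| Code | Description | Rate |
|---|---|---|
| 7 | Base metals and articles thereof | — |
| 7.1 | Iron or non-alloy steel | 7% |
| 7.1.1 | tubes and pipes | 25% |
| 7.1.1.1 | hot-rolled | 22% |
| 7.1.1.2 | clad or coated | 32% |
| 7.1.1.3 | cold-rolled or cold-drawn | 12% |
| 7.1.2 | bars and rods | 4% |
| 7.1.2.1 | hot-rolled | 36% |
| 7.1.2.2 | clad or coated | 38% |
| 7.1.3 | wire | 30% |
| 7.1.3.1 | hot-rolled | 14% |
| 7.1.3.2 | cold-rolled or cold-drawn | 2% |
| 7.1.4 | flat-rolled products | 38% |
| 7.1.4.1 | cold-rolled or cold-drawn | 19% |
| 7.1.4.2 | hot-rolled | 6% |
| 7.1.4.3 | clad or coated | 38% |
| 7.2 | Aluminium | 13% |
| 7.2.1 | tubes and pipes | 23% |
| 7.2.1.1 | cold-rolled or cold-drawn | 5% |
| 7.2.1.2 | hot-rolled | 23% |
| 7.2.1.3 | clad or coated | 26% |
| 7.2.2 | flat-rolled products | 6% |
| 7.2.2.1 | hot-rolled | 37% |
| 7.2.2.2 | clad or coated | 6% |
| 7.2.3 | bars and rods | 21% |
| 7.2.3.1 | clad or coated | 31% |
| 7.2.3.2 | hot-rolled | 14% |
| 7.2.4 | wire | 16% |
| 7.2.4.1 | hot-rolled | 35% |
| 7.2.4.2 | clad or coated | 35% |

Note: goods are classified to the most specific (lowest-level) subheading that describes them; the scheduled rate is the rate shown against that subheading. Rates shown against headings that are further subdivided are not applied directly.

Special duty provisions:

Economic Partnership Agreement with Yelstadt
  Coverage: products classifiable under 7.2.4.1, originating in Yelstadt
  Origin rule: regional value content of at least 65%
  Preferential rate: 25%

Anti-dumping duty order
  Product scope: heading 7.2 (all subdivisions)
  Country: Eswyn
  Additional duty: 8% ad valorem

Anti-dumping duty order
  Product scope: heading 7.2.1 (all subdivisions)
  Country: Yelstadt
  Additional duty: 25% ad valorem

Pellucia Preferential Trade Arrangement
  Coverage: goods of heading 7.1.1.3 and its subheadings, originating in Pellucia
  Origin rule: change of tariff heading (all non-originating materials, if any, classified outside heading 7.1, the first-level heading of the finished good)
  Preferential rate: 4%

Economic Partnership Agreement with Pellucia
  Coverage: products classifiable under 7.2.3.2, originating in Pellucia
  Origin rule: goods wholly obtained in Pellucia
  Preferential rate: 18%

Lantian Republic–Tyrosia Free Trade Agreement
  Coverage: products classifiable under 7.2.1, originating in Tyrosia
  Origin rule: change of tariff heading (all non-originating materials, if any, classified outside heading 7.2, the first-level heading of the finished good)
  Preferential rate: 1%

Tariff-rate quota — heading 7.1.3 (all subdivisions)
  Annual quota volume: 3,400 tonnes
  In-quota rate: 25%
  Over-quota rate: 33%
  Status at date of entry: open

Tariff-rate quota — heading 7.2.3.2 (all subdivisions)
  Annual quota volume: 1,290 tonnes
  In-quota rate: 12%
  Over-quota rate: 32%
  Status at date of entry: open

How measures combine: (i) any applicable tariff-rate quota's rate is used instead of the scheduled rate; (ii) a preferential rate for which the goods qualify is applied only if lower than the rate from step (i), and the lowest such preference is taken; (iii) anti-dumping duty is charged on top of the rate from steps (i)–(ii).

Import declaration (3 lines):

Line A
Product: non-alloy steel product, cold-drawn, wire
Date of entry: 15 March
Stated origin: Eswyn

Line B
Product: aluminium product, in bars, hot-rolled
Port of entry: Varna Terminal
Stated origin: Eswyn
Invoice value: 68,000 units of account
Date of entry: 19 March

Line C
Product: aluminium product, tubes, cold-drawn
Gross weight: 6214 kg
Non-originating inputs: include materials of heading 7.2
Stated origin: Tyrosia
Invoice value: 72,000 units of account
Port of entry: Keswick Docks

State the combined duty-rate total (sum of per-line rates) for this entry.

50%

Line A: non-alloy steel → 7.1; wire → 7.1.3; cold-drawn → 7.1.3.2. Scheduled 2%. quota on 7.1.3 open → in-quota 25%. → 25%.
Line B: aluminium → 7.2; in bars → 7.2.3; hot-rolled → 7.2.3.2. Scheduled 14%. quota on 7.2.3.2 open → in-quota 12%; anti-dumping (Eswyn, 7.2): +8%; total 12% + 8% = 20%. → 20%.
Line C: aluminium → 7.2; tubes → 7.2.1; cold-drawn → 7.2.1.1. Scheduled 5%. Tyrosia agreement on 7.2.1: CTH not met. → 5%.
Sum: 25% + 20% + 5% = 50%.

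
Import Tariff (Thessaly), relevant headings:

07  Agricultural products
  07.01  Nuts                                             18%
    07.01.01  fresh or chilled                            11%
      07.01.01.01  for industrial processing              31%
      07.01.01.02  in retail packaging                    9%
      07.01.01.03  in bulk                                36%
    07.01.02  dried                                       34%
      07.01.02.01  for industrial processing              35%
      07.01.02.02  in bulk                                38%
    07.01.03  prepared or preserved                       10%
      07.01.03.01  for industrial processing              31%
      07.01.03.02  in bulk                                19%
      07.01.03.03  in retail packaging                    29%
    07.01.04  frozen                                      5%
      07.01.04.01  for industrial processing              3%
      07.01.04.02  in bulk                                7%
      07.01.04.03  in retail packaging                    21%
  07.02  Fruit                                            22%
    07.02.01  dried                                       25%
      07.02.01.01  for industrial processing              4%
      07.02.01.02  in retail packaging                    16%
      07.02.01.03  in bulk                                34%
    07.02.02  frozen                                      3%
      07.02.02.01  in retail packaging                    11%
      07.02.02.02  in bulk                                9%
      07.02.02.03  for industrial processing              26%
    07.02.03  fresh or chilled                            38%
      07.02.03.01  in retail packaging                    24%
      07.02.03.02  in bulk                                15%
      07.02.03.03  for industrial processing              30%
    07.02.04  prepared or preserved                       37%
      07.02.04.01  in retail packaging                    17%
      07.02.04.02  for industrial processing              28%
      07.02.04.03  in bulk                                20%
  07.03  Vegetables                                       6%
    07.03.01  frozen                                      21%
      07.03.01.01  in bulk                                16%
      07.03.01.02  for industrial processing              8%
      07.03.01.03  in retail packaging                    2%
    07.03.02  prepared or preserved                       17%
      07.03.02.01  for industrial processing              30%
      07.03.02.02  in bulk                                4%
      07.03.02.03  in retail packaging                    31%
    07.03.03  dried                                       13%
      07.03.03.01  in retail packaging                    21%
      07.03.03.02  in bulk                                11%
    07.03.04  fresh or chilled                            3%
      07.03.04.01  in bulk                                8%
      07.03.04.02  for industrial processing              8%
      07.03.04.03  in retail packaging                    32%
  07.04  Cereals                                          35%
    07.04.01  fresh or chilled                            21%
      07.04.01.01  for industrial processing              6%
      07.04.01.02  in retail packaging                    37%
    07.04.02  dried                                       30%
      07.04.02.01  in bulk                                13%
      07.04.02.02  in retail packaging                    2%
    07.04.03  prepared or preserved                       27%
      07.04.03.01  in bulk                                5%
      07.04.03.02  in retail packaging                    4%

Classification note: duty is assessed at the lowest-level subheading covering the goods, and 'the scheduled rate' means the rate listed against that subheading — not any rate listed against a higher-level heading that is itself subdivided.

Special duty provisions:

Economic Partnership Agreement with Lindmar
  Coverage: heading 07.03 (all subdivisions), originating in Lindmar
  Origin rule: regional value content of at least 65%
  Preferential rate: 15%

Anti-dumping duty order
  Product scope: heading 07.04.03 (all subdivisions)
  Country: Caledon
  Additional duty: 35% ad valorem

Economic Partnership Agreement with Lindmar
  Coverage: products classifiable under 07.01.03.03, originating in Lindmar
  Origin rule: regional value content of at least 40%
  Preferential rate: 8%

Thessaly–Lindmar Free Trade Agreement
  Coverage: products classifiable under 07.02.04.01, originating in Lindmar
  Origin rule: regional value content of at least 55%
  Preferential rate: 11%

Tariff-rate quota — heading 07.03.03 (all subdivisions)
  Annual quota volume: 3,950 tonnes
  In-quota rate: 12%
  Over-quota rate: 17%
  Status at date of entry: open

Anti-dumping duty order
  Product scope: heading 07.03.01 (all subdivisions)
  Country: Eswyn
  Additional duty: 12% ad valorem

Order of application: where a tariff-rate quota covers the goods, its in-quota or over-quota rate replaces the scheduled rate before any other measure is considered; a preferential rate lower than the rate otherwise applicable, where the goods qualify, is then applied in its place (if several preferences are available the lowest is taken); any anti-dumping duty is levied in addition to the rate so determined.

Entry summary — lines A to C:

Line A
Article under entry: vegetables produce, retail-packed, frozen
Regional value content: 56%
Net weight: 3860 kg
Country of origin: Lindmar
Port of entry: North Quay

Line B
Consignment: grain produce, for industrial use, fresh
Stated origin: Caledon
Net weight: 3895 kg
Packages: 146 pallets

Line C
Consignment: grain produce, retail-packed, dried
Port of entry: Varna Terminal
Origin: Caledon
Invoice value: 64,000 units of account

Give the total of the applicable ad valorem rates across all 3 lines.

Line A: vegetables → 07.03; frozen → 07.03.01; retail-packed → 07.03.01.03. Scheduled 2%. Lindmar agreement on 07.03: RVC < 65%; Lindmar agreement on 07.01.03.03: 07.03.01.03 not covered; Lindmar agreement on 07.02.04.01: 07.03.01.03 not covered. → 2%.
Line B: grain → 07.04; fresh → 07.04.01; for industrial use → 07.04.01.01. Scheduled 6%. No special measure applies. → 6%.
Line C: grain → 07.04; dried → 07.04.02; retail-packed → 07.04.02.02. Scheduled 2%. No special measure applies. → 2%.
Sum: 2% + 6% + 2% = 10%.

10%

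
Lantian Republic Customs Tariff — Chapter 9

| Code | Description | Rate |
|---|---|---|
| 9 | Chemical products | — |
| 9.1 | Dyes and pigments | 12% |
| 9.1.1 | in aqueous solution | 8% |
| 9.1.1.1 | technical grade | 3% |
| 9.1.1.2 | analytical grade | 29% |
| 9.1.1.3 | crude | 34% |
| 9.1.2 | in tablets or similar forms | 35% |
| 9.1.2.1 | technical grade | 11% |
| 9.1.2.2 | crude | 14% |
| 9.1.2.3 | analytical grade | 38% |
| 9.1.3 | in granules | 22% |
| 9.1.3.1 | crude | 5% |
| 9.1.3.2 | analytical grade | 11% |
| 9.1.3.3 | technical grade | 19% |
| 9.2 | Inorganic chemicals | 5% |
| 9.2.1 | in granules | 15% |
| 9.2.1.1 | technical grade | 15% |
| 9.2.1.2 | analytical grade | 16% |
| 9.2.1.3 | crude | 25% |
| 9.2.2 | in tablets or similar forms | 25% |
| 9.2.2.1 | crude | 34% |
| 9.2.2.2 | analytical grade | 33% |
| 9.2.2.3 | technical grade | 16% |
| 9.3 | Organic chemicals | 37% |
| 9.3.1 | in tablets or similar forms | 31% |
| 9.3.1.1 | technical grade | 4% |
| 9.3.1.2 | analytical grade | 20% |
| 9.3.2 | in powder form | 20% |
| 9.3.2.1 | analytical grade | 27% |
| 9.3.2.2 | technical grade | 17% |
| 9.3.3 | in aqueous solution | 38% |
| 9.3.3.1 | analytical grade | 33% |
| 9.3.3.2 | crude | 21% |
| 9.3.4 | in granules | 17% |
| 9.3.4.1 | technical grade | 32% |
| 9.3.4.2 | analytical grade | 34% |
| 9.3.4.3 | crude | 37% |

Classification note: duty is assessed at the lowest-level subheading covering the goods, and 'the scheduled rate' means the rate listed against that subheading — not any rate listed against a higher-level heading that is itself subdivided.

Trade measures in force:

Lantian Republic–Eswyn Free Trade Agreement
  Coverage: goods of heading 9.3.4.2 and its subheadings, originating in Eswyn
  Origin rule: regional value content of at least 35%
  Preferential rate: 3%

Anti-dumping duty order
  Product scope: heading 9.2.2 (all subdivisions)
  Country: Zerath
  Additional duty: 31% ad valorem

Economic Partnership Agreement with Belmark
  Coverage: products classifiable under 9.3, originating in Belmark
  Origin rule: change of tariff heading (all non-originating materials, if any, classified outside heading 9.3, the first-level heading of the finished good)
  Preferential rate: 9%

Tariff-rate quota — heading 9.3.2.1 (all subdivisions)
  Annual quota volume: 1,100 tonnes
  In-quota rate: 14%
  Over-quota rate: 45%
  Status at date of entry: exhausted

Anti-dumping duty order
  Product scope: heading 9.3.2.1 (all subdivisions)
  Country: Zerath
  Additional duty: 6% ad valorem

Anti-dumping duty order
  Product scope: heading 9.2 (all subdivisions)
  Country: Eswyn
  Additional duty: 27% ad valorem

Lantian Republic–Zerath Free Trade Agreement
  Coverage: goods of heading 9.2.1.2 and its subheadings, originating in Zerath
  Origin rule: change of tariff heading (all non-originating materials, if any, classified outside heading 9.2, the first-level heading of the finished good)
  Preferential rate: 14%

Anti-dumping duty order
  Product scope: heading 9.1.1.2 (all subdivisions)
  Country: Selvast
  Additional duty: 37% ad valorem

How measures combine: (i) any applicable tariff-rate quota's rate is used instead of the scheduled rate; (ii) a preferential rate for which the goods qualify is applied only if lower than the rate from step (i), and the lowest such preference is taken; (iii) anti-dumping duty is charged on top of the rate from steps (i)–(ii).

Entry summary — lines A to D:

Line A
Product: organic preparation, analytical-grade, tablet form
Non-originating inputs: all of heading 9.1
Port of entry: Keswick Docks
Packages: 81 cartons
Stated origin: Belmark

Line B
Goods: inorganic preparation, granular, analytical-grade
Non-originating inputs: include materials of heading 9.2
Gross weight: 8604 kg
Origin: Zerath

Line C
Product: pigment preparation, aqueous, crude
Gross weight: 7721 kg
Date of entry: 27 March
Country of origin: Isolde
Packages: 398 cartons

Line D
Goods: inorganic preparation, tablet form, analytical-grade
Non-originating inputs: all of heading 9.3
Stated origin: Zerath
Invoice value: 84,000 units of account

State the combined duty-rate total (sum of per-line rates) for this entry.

Line A: organic → 9.3; tablet form → 9.3.1; analytical-grade → 9.3.1.2. Scheduled 20%. Belmark agreement on 9.3: CTH met → 9% available; preferential 9%. → 9%.
Line B: inorganic → 9.2; granular → 9.2.1; analytical-grade → 9.2.1.2. Scheduled 16%. Zerath agreement on 9.2.1.2: CTH not met. → 16%.
Line C: pigment → 9.1; aqueous → 9.1.1; crude → 9.1.1.3. Scheduled 34%. No special measure applies. → 34%.
Line D: inorganic → 9.2; tablet form → 9.2.2; analytical-grade → 9.2.2.2. Scheduled 33%. Zerath agreement on 9.2.1.2: 9.2.2.2 not covered; anti-dumping (Zerath, 9.2.2): +31%; total 33% + 31% = 64%. → 64%.
Sum: 9% + 16% + 34% + 64% = 123%.

123%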